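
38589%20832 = 17757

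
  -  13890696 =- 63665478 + 49774782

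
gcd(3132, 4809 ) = 3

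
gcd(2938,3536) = 26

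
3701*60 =222060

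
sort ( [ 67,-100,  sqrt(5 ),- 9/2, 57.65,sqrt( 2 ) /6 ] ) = [-100, - 9/2, sqrt ( 2 ) /6,sqrt ( 5), 57.65, 67]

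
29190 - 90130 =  -60940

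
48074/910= 52 + 29/35  =  52.83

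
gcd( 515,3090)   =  515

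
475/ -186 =-475/186 = -  2.55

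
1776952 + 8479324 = 10256276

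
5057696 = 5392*938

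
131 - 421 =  - 290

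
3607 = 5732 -2125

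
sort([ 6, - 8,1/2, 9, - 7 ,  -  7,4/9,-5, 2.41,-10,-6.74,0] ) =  [ - 10,-8,-7, - 7, - 6.74, - 5,0,  4/9,1/2,2.41,6,  9]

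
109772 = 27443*4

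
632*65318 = 41280976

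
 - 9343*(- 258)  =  2410494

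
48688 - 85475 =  - 36787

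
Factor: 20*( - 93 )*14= - 2^3*3^1*5^1*7^1*31^1 = - 26040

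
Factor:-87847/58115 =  - 5^( - 1)*59^(-1 ) * 107^1 * 197^(-1)*821^1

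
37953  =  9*4217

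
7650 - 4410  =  3240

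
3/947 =3/947 = 0.00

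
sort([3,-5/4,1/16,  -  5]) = [ - 5, - 5/4, 1/16,3 ] 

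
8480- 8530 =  - 50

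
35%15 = 5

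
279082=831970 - 552888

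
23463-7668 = 15795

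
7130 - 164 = 6966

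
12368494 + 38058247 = 50426741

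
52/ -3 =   -  52/3 = - 17.33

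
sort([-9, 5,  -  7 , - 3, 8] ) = [ - 9,-7,-3,5, 8]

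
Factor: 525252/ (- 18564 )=  -  13^1*17^( - 1)*37^1 = -481/17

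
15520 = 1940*8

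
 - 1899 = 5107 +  - 7006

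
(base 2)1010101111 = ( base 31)m5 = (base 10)687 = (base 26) 10B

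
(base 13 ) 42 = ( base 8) 66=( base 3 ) 2000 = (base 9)60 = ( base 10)54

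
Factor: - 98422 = -2^1 * 49211^1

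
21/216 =7/72 =0.10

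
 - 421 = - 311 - 110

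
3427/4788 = 3427/4788 = 0.72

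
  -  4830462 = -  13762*351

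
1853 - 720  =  1133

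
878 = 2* 439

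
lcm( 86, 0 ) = 0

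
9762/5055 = 1 + 1569/1685 = 1.93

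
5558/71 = 78 +20/71 = 78.28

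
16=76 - 60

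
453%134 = 51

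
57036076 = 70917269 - 13881193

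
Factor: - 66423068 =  - 2^2* 16605767^1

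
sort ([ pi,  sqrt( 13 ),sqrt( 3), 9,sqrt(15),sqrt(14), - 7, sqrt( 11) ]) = [ - 7 , sqrt( 3), pi,sqrt( 11),sqrt(13 ), sqrt( 14 ),  sqrt( 15), 9]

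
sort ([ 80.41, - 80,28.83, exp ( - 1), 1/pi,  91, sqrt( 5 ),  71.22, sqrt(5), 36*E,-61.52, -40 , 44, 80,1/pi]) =[ - 80,  -  61.52, - 40, 1/pi , 1/pi, exp( - 1),  sqrt(5), sqrt ( 5), 28.83,44, 71.22 , 80, 80.41, 91, 36*E]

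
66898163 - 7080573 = 59817590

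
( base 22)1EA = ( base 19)244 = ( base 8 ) 1442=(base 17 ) 2D3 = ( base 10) 802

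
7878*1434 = 11297052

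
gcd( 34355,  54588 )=1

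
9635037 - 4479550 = 5155487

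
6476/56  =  115 + 9/14 = 115.64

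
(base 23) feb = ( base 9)12306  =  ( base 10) 8268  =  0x204C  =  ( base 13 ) 39c0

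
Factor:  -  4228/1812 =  -3^(-1 ) * 7^1= - 7/3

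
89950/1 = 89950 =89950.00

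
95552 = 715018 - 619466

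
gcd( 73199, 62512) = 1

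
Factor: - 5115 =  - 3^1*5^1* 11^1*31^1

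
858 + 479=1337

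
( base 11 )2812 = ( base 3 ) 11222221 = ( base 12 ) 2137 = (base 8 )7073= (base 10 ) 3643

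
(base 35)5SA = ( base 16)1bcb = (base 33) 6HK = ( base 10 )7115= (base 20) HFF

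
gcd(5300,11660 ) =1060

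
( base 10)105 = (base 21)50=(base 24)49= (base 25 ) 45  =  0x69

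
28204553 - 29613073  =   - 1408520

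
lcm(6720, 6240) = 87360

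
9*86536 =778824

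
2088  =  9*232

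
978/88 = 11 + 5/44 = 11.11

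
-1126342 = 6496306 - 7622648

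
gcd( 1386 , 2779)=7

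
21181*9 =190629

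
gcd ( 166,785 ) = 1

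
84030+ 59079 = 143109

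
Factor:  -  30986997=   -  3^1*2551^1*4049^1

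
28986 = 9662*3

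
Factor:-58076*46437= - 2^2*3^1*23^1*673^1*14519^1 = -  2696875212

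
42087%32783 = 9304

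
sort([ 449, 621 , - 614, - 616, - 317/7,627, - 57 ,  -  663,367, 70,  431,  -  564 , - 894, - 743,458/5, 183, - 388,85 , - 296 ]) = [ - 894, - 743, - 663, - 616, - 614,  -  564 ,-388,-296, - 57, - 317/7,70,85,  458/5, 183 , 367, 431, 449,  621 , 627]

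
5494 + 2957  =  8451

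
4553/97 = 4553/97 = 46.94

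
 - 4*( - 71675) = 286700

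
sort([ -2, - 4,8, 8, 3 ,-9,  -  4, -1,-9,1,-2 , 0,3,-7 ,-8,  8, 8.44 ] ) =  [-9, - 9, -8,-7 , - 4, - 4, -2 , - 2,-1,0 , 1 , 3  ,  3,8 , 8, 8, 8.44]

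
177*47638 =8431926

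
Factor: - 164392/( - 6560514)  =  2^2*3^( - 5)*13499^( - 1)*20549^1 = 82196/3280257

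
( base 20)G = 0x10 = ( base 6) 24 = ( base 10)16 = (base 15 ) 11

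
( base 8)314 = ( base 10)204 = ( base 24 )8c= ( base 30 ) 6O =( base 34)60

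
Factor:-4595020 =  - 2^2* 5^1*229751^1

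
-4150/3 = -1384 + 2/3=- 1383.33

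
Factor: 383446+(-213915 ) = 169531^1=169531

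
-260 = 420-680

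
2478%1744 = 734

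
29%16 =13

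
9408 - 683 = 8725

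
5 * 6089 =30445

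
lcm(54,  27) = 54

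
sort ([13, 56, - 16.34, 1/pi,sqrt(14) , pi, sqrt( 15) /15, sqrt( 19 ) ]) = [ - 16.34,sqrt(15 )/15,1/pi , pi, sqrt(14),sqrt(19 ),13,56 ] 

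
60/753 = 20/251 = 0.08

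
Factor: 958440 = 2^3*3^1*5^1*7^2*163^1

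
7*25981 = 181867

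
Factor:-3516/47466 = -2/27 = - 2^1*3^( - 3 ) 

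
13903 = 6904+6999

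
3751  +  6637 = 10388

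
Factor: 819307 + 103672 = 751^1*1229^1=922979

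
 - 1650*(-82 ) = 135300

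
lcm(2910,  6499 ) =194970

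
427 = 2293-1866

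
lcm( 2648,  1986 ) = 7944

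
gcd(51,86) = 1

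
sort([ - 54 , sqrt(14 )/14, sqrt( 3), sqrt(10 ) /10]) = [ - 54, sqrt(14)/14, sqrt (10 ) /10, sqrt(3 ) ]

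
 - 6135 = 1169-7304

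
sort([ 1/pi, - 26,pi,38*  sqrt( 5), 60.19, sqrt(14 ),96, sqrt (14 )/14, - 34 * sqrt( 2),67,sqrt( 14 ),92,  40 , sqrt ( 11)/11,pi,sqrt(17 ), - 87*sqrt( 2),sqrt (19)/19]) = [  -  87  *sqrt(2 ),-34 *sqrt (2 ), - 26,sqrt(19)/19, sqrt (14)/14,sqrt(11 )/11 , 1/pi,pi,pi,sqrt(14),  sqrt(14) , sqrt(17) , 40,60.19, 67, 38 * sqrt( 5),  92, 96]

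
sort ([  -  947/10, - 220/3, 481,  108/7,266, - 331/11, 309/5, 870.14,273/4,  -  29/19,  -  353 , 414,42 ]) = [  -  353,  -  947/10, - 220/3, - 331/11,  -  29/19, 108/7, 42, 309/5, 273/4,266,414, 481, 870.14] 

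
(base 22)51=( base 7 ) 216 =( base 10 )111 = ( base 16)6F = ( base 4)1233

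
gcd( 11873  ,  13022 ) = 383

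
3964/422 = 9+83/211 = 9.39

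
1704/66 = 284/11 = 25.82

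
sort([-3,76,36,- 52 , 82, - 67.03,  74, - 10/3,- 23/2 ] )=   [ - 67.03, - 52, - 23/2,- 10/3,-3, 36,74, 76, 82] 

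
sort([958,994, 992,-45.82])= [-45.82, 958 , 992,994] 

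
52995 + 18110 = 71105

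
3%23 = 3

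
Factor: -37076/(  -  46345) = 4/5 = 2^2*5^( - 1)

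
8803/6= 1467 + 1/6 = 1467.17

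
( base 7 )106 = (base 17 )34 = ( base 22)2b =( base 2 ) 110111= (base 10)55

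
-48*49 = -2352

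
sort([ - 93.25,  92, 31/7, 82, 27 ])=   [- 93.25, 31/7, 27, 82 , 92] 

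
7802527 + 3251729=11054256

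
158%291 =158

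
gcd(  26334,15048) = 3762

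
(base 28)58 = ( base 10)148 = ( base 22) 6G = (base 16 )94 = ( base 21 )71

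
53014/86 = 26507/43 = 616.44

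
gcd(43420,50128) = 52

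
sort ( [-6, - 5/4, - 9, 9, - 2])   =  [ - 9, - 6, -2, - 5/4,9] 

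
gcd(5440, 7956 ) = 68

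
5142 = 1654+3488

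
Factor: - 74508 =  - 2^2*3^1* 7^1*887^1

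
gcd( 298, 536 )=2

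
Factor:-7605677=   -  7605677^1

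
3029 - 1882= 1147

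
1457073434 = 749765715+707307719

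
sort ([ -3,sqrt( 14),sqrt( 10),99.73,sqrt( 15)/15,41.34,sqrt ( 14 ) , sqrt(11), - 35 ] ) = [- 35,  -  3 , sqrt(15)/15, sqrt ( 10),sqrt(11),sqrt ( 14),sqrt( 14 ),41.34, 99.73]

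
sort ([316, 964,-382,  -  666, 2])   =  [  -  666, -382,2, 316  ,  964] 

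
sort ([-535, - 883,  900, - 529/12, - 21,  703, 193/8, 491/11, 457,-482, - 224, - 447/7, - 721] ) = [-883,-721, - 535,  -  482, - 224, - 447/7, - 529/12, - 21,  193/8, 491/11,  457,703, 900 ] 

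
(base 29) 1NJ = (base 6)11023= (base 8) 2767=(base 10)1527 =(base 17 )54E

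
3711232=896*4142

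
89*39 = 3471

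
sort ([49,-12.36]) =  [-12.36,49]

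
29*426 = 12354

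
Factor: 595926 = 2^1*3^2*33107^1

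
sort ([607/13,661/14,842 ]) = [ 607/13,661/14 , 842 ]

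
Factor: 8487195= 3^1 * 5^1*565813^1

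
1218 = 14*87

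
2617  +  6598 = 9215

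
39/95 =39/95 = 0.41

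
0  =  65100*0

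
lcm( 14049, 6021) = 42147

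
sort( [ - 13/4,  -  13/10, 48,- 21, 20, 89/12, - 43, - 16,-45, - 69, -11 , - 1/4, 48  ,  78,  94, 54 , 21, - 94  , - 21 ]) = [ - 94, - 69 , - 45, - 43,  -  21 , - 21, - 16, - 11, - 13/4, - 13/10, - 1/4 , 89/12,20,21,48,48,  54 , 78, 94]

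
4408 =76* 58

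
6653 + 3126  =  9779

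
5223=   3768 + 1455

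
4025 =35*115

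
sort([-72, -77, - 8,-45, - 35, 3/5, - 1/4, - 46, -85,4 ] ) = [ - 85, -77,  -  72, -46, - 45, - 35, - 8, - 1/4, 3/5,4]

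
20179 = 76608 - 56429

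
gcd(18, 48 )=6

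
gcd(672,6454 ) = 14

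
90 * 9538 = 858420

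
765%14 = 9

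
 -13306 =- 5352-7954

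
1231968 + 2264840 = 3496808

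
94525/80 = 18905/16 = 1181.56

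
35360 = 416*85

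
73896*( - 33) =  - 2438568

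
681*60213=41005053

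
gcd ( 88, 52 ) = 4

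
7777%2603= 2571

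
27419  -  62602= - 35183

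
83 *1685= 139855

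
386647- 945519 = -558872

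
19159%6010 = 1129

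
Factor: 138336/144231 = 2^5*11^1*367^ (-1 ) = 352/367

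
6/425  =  6/425 = 0.01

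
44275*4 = 177100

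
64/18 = 3 + 5/9 = 3.56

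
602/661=602/661 = 0.91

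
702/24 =117/4 = 29.25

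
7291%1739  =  335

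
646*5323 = 3438658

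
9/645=3/215  =  0.01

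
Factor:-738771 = - 3^1*11^1*61^1*367^1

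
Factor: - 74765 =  - 5^1 * 19^1* 787^1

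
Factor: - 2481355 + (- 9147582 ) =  - 31^1*375127^1 = - 11628937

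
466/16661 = 466/16661 = 0.03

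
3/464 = 3/464 = 0.01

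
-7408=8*(-926) 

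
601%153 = 142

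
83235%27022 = 2169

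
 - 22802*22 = - 501644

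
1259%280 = 139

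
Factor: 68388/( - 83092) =-17097/20773 = - 3^1*41^1*139^1*20773^( - 1 ) 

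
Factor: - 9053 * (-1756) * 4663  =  74128028084 = 2^2*11^1*439^1*823^1*4663^1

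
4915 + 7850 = 12765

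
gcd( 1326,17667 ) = 39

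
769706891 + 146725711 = 916432602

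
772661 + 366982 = 1139643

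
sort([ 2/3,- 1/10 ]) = [-1/10, 2/3]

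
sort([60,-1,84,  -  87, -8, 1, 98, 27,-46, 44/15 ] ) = [-87, - 46, - 8, - 1, 1, 44/15, 27, 60, 84, 98 ] 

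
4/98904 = 1/24726 = 0.00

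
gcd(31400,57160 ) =40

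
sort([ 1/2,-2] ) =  [ - 2,1/2] 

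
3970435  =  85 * 46711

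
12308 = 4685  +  7623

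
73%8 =1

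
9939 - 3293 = 6646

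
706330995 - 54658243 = 651672752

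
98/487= 98/487 = 0.20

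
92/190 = 46/95 = 0.48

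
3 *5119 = 15357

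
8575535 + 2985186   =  11560721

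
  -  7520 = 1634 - 9154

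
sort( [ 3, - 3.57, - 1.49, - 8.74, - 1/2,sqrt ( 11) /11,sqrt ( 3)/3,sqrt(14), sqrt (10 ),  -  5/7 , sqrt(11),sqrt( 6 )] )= [ - 8.74, - 3.57, - 1.49, - 5/7, - 1/2,sqrt(11 ) /11, sqrt(3 ) /3,sqrt( 6 ),3, sqrt ( 10), sqrt (11), sqrt(14)] 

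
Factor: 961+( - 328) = 633 = 3^1*211^1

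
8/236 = 2/59 = 0.03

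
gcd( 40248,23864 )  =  8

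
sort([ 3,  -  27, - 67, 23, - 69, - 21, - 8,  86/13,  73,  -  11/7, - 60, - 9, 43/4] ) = [ - 69, - 67, - 60, - 27  , - 21,  -  9, - 8,-11/7,3, 86/13 , 43/4, 23, 73] 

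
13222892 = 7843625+5379267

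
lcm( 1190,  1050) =17850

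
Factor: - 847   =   - 7^1*11^2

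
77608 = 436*178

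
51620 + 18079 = 69699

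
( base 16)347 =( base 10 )839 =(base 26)167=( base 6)3515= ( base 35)ny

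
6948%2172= 432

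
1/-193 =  - 1 + 192/193 = - 0.01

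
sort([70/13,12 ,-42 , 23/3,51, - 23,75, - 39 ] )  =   [ - 42 , - 39, - 23,70/13 , 23/3,  12,51,  75]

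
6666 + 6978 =13644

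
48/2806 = 24/1403 = 0.02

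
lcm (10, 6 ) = 30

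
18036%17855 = 181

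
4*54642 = 218568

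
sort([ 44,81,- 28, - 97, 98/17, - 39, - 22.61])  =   [ - 97, -39, - 28, -22.61, 98/17,44, 81] 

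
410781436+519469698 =930251134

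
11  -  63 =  - 52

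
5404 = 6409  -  1005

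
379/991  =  379/991  =  0.38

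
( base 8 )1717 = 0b1111001111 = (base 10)975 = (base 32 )uf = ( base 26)1bd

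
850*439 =373150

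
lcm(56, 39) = 2184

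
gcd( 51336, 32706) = 414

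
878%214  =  22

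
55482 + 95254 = 150736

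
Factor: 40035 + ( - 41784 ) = -1749 = - 3^1*11^1*53^1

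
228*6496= 1481088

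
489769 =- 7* ( - 69967)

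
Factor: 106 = 2^1*53^1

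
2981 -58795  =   - 55814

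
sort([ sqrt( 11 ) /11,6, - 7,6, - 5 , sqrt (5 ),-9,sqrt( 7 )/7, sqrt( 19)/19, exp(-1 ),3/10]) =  [-9,- 7 ,- 5, sqrt (19)/19,3/10, sqrt( 11) /11, exp( - 1),sqrt(7) /7, sqrt(5), 6,6 ] 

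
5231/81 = 5231/81 = 64.58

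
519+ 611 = 1130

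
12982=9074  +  3908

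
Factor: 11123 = 7^2*227^1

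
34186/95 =359 + 81/95 = 359.85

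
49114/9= 5457 + 1/9  =  5457.11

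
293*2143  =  627899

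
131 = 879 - 748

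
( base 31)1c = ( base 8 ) 53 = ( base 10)43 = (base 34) 19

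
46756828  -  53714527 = - 6957699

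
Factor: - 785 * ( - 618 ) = 2^1*3^1*5^1 * 103^1*157^1 = 485130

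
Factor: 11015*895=9858425 = 5^2*179^1*2203^1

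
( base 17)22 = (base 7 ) 51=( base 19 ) 1h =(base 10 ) 36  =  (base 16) 24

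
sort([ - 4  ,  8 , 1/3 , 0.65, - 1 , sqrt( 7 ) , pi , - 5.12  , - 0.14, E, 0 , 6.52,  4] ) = [-5.12 , - 4, - 1, - 0.14, 0 , 1/3, 0.65, sqrt( 7), E,  pi, 4, 6.52,8 ]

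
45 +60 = 105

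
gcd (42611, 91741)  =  1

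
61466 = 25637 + 35829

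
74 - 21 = 53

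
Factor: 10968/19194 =2^2*7^( -1) = 4/7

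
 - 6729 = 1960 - 8689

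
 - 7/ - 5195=7/5195 = 0.00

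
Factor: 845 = 5^1*13^2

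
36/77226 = 6/12871=   0.00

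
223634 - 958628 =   -  734994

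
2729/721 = 3 + 566/721 = 3.79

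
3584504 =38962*92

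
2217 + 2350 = 4567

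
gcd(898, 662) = 2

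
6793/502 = 13 + 267/502 =13.53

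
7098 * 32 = 227136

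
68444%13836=13100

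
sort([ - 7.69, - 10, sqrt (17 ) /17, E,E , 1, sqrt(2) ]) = [ - 10, -7.69, sqrt( 17 ) /17 , 1, sqrt( 2),E, E ]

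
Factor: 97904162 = 2^1*48952081^1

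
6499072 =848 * 7664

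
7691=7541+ 150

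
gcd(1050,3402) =42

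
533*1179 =628407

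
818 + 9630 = 10448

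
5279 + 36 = 5315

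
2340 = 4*585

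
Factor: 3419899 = 7^1*257^1 * 1901^1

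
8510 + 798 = 9308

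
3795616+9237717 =13033333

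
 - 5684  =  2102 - 7786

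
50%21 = 8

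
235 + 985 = 1220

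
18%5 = 3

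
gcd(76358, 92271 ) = 1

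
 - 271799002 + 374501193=102702191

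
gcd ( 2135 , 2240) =35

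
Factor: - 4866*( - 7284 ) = 35443944 = 2^3*3^2*607^1*811^1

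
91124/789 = 91124/789 = 115.49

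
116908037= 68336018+48572019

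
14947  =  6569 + 8378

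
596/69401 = 596/69401 = 0.01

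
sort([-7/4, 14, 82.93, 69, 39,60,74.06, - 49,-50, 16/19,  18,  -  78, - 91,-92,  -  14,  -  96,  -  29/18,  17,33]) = [ - 96, - 92, - 91,  -  78, - 50, - 49, - 14, - 7/4,-29/18,16/19, 14, 17,18,33,39,60,69,74.06, 82.93]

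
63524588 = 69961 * 908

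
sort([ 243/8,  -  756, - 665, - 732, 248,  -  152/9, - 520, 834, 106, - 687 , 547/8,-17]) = [-756, - 732 , - 687, - 665, - 520, - 17, - 152/9 , 243/8, 547/8, 106, 248, 834 ]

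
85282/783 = 85282/783 = 108.92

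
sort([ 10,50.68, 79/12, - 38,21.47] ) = [ - 38, 79/12 , 10, 21.47, 50.68 ]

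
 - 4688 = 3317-8005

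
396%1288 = 396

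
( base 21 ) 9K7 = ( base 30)4qg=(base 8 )10454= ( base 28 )5h0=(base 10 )4396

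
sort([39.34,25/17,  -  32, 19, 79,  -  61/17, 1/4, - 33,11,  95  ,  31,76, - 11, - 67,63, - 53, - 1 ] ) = [ - 67, -53,- 33 ,-32, - 11,-61/17,  -  1,1/4, 25/17,  11,19, 31,39.34,63,76,  79,95 ] 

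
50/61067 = 50/61067 = 0.00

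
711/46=15 + 21/46 = 15.46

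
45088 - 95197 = - 50109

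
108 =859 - 751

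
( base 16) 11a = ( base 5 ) 2112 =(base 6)1150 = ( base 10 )282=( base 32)8Q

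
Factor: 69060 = 2^2* 3^1 * 5^1*1151^1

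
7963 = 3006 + 4957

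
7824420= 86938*90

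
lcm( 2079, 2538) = 195426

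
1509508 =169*8932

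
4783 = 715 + 4068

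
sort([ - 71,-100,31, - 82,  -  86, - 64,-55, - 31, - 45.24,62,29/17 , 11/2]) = [ - 100, - 86, - 82, - 71, -64, - 55,-45.24, - 31,29/17, 11/2, 31,  62] 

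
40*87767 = 3510680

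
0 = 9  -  9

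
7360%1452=100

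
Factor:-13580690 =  - 2^1*5^1*43^1*31583^1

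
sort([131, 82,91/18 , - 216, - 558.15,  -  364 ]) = [ - 558.15, - 364, - 216, 91/18 , 82, 131] 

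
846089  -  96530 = 749559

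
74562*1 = 74562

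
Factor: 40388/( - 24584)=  - 2^(-1)*7^( -1)*23^1 = -23/14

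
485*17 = 8245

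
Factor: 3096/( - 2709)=-8/7 = - 2^3*7^( - 1)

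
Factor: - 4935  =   - 3^1 * 5^1*7^1*47^1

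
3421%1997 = 1424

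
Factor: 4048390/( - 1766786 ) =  - 2024195/883393 = - 5^1*7^( - 1)*571^1 *709^1*126199^( - 1) 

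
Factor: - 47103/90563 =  - 3^1*7^1*11^(-1)*2243^1*8233^(  -  1) 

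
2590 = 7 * 370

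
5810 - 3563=2247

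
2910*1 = 2910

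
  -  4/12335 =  - 1 + 12331/12335 = - 0.00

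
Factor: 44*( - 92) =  - 2^4*11^1*23^1 = - 4048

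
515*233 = 119995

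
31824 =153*208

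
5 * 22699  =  113495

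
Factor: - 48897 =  - 3^3*1811^1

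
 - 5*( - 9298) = 46490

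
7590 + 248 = 7838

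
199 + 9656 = 9855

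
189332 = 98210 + 91122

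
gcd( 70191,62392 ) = 7799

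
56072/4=14018= 14018.00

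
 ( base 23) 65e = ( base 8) 6347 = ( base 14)12bd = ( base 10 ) 3303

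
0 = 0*63968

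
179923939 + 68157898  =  248081837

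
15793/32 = 15793/32 =493.53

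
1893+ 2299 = 4192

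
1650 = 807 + 843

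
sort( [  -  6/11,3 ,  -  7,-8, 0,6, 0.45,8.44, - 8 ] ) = [- 8, - 8, - 7, - 6/11,0, 0.45, 3, 6,  8.44 ] 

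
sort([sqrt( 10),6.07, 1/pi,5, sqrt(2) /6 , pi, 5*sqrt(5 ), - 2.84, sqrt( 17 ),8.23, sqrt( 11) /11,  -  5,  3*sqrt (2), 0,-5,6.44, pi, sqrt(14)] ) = [ - 5, - 5 ,-2.84, 0,sqrt(2) /6,sqrt( 11)/11,1/pi,pi, pi, sqrt(10 ),  sqrt( 14), sqrt(17), 3 *sqrt( 2 ),5, 6.07, 6.44,8.23, 5*sqrt ( 5) ] 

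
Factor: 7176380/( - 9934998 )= -3588190/4967499 = - 2^1*3^(-1 ) * 5^1*17^1*283^( - 1)*5851^( - 1 )*21107^1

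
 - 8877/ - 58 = 8877/58 = 153.05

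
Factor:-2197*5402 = - 11868194 = -2^1 * 13^3*37^1*73^1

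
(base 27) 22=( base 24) 28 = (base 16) 38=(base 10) 56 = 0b111000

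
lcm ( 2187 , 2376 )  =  192456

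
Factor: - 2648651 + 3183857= 2^1*3^1*7^1*12743^1  =  535206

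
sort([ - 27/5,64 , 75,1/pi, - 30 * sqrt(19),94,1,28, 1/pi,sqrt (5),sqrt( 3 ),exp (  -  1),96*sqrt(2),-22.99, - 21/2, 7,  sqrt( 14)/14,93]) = [- 30*sqrt( 19 ),-22.99, - 21/2,-27/5,sqrt ( 14 ) /14, 1/pi, 1/pi, exp ( - 1),1,sqrt(3),sqrt(  5),7,28, 64,  75, 93,94,96*sqrt( 2 )] 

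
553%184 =1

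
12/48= 1/4 = 0.25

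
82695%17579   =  12379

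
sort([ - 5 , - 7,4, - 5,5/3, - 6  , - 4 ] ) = [ - 7, - 6, -5, - 5 ,- 4, 5/3,4] 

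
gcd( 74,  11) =1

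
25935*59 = 1530165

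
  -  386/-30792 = 193/15396= 0.01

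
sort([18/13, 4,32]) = [18/13 , 4, 32 ]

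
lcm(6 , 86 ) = 258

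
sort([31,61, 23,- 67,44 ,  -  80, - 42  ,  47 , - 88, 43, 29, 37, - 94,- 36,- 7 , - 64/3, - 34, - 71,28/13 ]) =[ - 94, - 88, - 80,-71,-67, - 42, - 36, - 34, - 64/3, - 7, 28/13,23, 29, 31, 37, 43, 44,47, 61 ]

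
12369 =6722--5647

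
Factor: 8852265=3^2*5^1*196717^1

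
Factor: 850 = 2^1*5^2* 17^1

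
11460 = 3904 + 7556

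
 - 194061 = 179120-373181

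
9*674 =6066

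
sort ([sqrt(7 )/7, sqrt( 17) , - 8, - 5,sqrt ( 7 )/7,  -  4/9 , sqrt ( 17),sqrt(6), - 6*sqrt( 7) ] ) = [ - 6 * sqrt( 7), - 8 , - 5, -4/9, sqrt ( 7 ) /7,  sqrt( 7)/7, sqrt( 6 ),sqrt(17), sqrt( 17) ] 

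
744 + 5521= 6265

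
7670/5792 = 3835/2896 = 1.32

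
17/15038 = 17/15038=0.00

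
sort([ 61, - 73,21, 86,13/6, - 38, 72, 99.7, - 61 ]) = [ - 73, - 61, - 38,13/6,21  ,  61,72,86, 99.7 ]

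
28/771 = 28/771 = 0.04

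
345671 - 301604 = 44067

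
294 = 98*3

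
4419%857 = 134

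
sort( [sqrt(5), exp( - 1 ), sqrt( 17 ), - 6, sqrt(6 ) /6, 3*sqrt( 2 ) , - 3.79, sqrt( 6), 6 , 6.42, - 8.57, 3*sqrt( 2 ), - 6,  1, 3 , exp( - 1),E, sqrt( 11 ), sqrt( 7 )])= [ - 8.57 , - 6, - 6, - 3.79, exp( - 1),  exp( - 1),sqrt( 6)/6, 1, sqrt( 5), sqrt( 6)  ,  sqrt( 7 ),E, 3, sqrt( 11 ) , sqrt( 17 ), 3 *sqrt( 2), 3*sqrt( 2),6, 6.42]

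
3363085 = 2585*1301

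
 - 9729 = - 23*423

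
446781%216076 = 14629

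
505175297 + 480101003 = 985276300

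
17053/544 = 17053/544 =31.35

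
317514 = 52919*6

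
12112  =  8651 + 3461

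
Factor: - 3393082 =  - 2^1*7^1*11^2*2003^1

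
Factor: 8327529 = 3^4*7^1 * 19^1 * 773^1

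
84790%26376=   5662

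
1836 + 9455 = 11291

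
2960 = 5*592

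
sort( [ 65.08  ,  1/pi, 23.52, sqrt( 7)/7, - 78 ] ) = [ - 78 , 1/pi, sqrt( 7)/7, 23.52 , 65.08] 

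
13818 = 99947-86129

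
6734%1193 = 769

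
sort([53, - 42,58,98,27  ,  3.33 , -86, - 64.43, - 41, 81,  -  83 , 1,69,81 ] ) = [-86 , - 83,-64.43,-42,  -  41,  1,3.33,27,53,  58,69, 81,  81,98] 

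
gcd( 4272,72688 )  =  16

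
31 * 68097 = 2111007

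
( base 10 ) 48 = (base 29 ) 1J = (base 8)60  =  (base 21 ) 26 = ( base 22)24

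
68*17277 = 1174836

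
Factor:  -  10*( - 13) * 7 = 910 = 2^1* 5^1*7^1*13^1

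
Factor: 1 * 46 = 2^1* 23^1 = 46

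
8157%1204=933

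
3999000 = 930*4300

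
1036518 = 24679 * 42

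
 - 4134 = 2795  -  6929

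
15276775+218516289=233793064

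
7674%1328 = 1034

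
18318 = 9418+8900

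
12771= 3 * 4257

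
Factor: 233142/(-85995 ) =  - 122/45=-  2^1*3^(-2)*5^( - 1)*61^1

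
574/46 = 12  +  11/23 =12.48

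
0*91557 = 0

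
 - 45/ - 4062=15/1354 = 0.01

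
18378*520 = 9556560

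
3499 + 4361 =7860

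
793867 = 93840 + 700027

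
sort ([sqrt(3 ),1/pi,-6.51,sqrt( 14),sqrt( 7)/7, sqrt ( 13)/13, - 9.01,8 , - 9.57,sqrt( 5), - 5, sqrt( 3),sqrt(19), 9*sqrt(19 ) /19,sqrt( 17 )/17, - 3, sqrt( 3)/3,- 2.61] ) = [ - 9.57, - 9.01, - 6.51, - 5, - 3, - 2.61,sqrt( 17)/17,sqrt( 13) /13, 1/pi,sqrt( 7)/7 , sqrt ( 3)/3,sqrt(3), sqrt( 3), 9*sqrt(19)/19, sqrt(5),sqrt( 14),  sqrt( 19), 8] 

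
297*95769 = 28443393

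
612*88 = 53856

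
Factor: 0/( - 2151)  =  0^1 = 0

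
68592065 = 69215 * 991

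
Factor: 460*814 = 2^3*5^1 *11^1  *23^1*37^1 = 374440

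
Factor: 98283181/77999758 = 2^( - 1)*19^1*131^( -1 )*181^1*463^( - 1 )*643^(  -  1)*28579^1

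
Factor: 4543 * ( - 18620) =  - 84590660 = - 2^2*5^1 * 7^3*11^1*19^1*59^1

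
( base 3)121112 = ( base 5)3241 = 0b110111110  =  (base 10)446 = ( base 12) 312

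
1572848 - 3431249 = - 1858401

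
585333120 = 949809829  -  364476709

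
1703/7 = 1703/7 = 243.29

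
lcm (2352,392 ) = 2352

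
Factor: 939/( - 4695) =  - 5^( - 1 )= - 1/5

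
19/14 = 1+5/14 = 1.36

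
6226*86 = 535436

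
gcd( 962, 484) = 2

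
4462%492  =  34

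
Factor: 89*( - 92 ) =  - 8188 = - 2^2 * 23^1 * 89^1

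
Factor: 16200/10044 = 2^1*5^2*31^( - 1)=50/31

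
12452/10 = 1245 + 1/5 = 1245.20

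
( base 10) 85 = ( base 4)1111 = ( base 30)2P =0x55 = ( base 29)2r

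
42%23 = 19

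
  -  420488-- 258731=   -  161757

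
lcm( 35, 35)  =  35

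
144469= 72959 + 71510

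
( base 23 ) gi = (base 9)468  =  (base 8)602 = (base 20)j6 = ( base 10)386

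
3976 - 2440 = 1536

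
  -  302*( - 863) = 260626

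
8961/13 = 8961/13 = 689.31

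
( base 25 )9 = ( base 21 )9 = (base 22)9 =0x9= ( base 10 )9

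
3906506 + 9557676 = 13464182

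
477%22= 15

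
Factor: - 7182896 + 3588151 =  - 3594745 = -5^1 *7^1 * 11^1*9337^1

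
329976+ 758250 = 1088226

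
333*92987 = 30964671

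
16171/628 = 25 + 3/4  =  25.75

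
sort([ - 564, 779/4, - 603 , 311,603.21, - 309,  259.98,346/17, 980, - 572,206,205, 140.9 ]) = [ - 603, - 572, - 564, - 309, 346/17,140.9,779/4, 205, 206, 259.98, 311,603.21, 980 ] 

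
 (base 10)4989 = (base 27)6ML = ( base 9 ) 6753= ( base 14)1B65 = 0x137d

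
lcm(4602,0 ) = 0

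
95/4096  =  95/4096 =0.02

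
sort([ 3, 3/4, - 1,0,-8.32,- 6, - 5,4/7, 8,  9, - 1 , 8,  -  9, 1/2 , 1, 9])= [  -  9,-8.32 , - 6,-5, - 1, - 1,0, 1/2, 4/7, 3/4,  1,3, 8,8, 9,9 ] 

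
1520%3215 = 1520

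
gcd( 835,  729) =1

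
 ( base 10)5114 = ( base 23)9F8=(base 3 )21000102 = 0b1001111111010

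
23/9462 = 23/9462 = 0.00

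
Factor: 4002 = 2^1*3^1*23^1*29^1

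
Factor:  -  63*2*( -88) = 11088 = 2^4  *  3^2*7^1*11^1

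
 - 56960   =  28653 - 85613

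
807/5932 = 807/5932 = 0.14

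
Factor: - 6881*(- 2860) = 2^2*5^1*7^1*11^1*13^1*983^1 = 19679660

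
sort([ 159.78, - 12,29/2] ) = [-12,29/2,159.78 ] 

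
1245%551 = 143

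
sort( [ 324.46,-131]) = [ - 131,324.46 ] 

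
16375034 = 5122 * 3197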